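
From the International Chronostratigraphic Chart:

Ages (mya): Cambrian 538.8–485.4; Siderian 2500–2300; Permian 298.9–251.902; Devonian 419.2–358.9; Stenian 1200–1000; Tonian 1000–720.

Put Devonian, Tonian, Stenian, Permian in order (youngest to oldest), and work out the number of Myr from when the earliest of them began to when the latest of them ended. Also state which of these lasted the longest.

Start ages (Ma): Stenian 1200, Tonian 1000, Devonian 419.2, Permian 298.9.
Ordered youngest to oldest: Permian, Devonian, Tonian, Stenian.
Span = 1200 − 251.902 = 948.098 Myr.
Durations: Tonian 280, Devonian 60.3, Permian 46.998, Stenian 200 → longest is Tonian (280 Myr).

Permian, Devonian, Tonian, Stenian; total span 948.098 Myr; longest is Tonian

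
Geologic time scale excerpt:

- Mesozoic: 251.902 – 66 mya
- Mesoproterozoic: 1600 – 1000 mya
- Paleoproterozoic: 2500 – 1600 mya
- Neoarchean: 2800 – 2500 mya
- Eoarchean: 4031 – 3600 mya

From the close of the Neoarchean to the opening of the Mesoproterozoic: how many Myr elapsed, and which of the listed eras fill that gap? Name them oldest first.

900 million years; Paleoproterozoic

End of Neoarchean = 2500 Ma; start of Mesoproterozoic = 1600 Ma.
Gap = 2500 − 1600 = 900 Myr.
Eras wholly inside 2500–1600 Ma: Paleoproterozoic (2500–1600).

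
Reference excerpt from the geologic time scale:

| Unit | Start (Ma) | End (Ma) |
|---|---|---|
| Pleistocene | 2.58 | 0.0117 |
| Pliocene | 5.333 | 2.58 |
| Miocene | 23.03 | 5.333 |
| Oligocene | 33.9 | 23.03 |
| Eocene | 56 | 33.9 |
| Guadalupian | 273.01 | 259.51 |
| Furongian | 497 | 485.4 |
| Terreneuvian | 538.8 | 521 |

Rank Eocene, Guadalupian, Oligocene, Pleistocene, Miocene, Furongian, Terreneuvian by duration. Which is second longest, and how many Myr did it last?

Durations: Eocene 22.1; Guadalupian 13.5; Oligocene 10.87; Pleistocene 2.5683; Miocene 17.697; Furongian 11.6; Terreneuvian 17.8 Myr.
Sorted longest-first: Eocene (22.1), Terreneuvian (17.8), Miocene (17.697), Guadalupian (13.5), Furongian (11.6), Oligocene (10.87), Pleistocene (2.5683).
The second longest is Terreneuvian at 17.8 Myr.

Terreneuvian, 17.8 million years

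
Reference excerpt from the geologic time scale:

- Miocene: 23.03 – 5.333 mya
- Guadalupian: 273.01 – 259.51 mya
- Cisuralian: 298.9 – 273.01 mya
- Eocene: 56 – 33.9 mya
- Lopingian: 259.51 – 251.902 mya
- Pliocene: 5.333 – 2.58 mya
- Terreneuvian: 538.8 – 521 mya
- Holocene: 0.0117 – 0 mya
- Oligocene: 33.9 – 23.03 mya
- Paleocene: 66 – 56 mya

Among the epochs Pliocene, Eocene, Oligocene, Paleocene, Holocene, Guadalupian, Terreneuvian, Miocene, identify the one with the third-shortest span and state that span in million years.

Paleocene, 10 million years

Durations: Pliocene 2.753; Eocene 22.1; Oligocene 10.87; Paleocene 10; Holocene 0.0117; Guadalupian 13.5; Terreneuvian 17.8; Miocene 17.697 Myr.
Sorted shortest-first: Holocene (0.0117), Pliocene (2.753), Paleocene (10), Oligocene (10.87), Guadalupian (13.5), Miocene (17.697), Terreneuvian (17.8), Eocene (22.1).
The third shortest is Paleocene at 10 Myr.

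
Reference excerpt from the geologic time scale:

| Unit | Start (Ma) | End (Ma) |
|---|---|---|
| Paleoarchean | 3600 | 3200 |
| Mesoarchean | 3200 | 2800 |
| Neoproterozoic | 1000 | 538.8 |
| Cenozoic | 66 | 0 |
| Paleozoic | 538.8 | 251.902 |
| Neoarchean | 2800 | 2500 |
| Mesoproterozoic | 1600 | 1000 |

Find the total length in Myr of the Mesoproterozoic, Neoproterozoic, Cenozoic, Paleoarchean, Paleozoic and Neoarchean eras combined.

Duration is start − end for each: (1600 − 1000) + (1000 − 538.8) + (66 − 0) + (3600 − 3200) + (538.8 − 251.902) + (2800 − 2500).
That is 600 + 461.2 + 66 + 400 + 286.898 + 300, which totals 2114.098 million years.

2114.098 million years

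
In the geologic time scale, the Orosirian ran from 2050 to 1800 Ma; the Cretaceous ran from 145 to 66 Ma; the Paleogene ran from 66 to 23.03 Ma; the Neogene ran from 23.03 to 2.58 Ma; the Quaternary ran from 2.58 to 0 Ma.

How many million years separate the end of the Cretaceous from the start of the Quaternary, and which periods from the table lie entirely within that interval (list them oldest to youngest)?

63.42 million years; Paleogene, Neogene

The Cretaceous closes at 66 Ma and the Quaternary opens at 2.58 Ma, so the interval is 66 − 2.58 = 63.42 Myr.
A period fits inside if it starts at or after 66 Ma and ends at or before 2.58 Ma; oldest first that gives Paleogene, Neogene.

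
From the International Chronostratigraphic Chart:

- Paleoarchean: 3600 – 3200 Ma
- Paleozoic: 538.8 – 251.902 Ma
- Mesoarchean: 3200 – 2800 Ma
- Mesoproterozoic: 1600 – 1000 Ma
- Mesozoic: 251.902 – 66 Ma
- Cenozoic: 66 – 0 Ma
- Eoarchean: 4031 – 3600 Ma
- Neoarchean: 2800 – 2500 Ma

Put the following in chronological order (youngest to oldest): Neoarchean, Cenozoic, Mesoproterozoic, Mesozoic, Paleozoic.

Cenozoic, then Mesozoic, then Paleozoic, then Mesoproterozoic, then Neoarchean

The oldest of these is Neoarchean (starts 2800 Ma) and the youngest is Cenozoic (ends 0 Ma).
In between, by decreasing start age: Mesoproterozoic (1600), Paleozoic (538.8), Mesozoic (251.902).
Listing youngest first means reversing that sequence.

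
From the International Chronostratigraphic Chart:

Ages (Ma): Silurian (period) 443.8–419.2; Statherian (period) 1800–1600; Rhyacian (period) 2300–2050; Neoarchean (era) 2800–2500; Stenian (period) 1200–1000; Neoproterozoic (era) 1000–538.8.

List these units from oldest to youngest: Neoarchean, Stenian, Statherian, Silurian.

Neoarchean → Statherian → Stenian → Silurian

The oldest of these is Neoarchean (starts 2800 Ma) and the youngest is Silurian (ends 419.2 Ma).
In between, by decreasing start age: Statherian (1800), Stenian (1200).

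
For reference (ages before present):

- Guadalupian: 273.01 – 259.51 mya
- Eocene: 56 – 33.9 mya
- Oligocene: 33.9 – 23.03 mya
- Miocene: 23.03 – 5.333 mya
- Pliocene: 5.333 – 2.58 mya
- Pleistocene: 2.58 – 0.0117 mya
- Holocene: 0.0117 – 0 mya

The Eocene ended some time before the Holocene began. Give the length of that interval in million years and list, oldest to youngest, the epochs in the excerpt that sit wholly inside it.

33.8883 million years; Oligocene, Miocene, Pliocene, Pleistocene

End of Eocene = 33.9 Ma; start of Holocene = 0.0117 Ma.
Gap = 33.9 − 0.0117 = 33.8883 Myr.
Epochs wholly inside 33.9–0.0117 Ma: Oligocene (33.9–23.03), Miocene (23.03–5.333), Pliocene (5.333–2.58), Pleistocene (2.58–0.0117).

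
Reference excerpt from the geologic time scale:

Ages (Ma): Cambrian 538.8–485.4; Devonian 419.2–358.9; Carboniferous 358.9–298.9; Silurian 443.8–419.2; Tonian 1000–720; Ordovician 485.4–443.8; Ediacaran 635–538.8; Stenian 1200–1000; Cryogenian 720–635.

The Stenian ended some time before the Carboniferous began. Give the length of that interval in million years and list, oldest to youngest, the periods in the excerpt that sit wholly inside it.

641.1 million years; Tonian, Cryogenian, Ediacaran, Cambrian, Ordovician, Silurian, Devonian

End of Stenian = 1000 Ma; start of Carboniferous = 358.9 Ma.
Gap = 1000 − 358.9 = 641.1 Myr.
Periods wholly inside 1000–358.9 Ma: Tonian (1000–720), Cryogenian (720–635), Ediacaran (635–538.8), Cambrian (538.8–485.4), Ordovician (485.4–443.8), Silurian (443.8–419.2), Devonian (419.2–358.9).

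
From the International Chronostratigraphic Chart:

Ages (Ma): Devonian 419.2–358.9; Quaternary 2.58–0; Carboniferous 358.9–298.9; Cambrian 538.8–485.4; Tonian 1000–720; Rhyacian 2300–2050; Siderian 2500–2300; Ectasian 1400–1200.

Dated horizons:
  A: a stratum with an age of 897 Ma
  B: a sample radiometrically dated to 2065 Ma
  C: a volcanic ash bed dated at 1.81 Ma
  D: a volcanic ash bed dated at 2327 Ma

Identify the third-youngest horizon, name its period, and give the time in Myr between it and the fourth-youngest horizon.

B, in the Rhyacian; 262 million years to D

Sorted youngest-first by Ma: C (1.81), A (897), B (2065), D (2327).
The third youngest is B at 2065 Ma, which lies in 2300–2050 Ma: the Rhyacian.
The fourth youngest is D at 2327 Ma; separation = |2065 − 2327| = 262 Myr.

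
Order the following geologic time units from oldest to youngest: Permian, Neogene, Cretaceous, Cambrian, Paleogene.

Group by era (each group listed oldest first) — Paleozoic: Cambrian, Permian; Mesozoic: Cretaceous; Cenozoic: Paleogene, Neogene. The eras run Paleozoic → Mesozoic → Cenozoic. Concatenating the groups in that era order gives oldest to youngest directly.

Cambrian, Permian, Cretaceous, Paleogene, Neogene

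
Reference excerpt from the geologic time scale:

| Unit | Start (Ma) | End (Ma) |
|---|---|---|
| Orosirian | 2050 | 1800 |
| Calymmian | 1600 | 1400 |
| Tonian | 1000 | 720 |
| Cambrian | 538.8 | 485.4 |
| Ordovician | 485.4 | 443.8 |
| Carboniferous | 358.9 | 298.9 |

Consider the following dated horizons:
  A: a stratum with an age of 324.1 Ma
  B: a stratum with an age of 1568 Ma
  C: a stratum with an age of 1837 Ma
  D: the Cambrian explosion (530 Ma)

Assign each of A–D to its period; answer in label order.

A: 324.1 Ma lies in 358.9–298.9 Ma, so Carboniferous.
B: 1568 Ma lies in 1600–1400 Ma, so Calymmian.
C: 1837 Ma lies in 2050–1800 Ma, so Orosirian.
D: 530 Ma lies in 538.8–485.4 Ma, so Cambrian.

A — Carboniferous; B — Calymmian; C — Orosirian; D — Cambrian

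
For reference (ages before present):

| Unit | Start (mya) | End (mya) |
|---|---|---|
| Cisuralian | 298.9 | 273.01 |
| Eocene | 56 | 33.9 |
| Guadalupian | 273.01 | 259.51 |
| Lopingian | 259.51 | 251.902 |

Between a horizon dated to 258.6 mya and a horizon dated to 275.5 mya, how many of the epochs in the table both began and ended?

The older date is 275.5 Ma and the younger is 258.6 Ma.
Epochs with start < 275.5 and end > 258.6 Ma: Guadalupian (273.01–259.51).
That is 1 complete epoch.

1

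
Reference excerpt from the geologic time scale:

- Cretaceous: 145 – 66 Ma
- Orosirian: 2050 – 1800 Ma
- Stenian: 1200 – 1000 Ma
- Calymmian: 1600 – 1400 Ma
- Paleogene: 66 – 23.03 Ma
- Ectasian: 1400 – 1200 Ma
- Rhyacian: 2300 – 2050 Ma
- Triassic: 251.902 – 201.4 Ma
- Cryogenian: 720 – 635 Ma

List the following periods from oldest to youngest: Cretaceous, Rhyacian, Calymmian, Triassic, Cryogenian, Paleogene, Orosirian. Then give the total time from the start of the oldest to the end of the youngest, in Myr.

Start ages (Ma): Rhyacian 2300, Orosirian 2050, Calymmian 1600, Cryogenian 720, Triassic 251.902, Cretaceous 145, Paleogene 66.
Ordered oldest to youngest: Rhyacian, Orosirian, Calymmian, Cryogenian, Triassic, Cretaceous, Paleogene.
Span = 2300 − 23.03 = 2276.97 Myr.

Rhyacian → Orosirian → Calymmian → Cryogenian → Triassic → Cretaceous → Paleogene; total span 2276.97 Myr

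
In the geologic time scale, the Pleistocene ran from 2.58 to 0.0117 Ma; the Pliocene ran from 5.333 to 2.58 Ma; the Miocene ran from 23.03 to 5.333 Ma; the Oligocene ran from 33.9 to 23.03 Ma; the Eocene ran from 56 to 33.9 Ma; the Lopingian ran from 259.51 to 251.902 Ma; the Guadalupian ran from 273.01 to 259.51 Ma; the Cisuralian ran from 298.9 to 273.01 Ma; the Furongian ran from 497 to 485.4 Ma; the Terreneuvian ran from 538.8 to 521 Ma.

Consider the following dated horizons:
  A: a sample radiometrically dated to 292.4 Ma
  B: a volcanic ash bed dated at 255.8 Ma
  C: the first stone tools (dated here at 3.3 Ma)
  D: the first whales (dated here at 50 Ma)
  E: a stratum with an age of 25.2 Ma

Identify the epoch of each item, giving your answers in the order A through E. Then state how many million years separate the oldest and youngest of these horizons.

A: 292.4 Ma lies in 298.9–273.01 Ma, so Cisuralian.
B: 255.8 Ma lies in 259.51–251.902 Ma, so Lopingian.
C: 3.3 Ma lies in 5.333–2.58 Ma, so Pliocene.
D: 50 Ma lies in 56–33.9 Ma, so Eocene.
E: 25.2 Ma lies in 33.9–23.03 Ma, so Oligocene.
Oldest = 292.4 Ma, youngest = 3.3 Ma → span 289.1 Myr.

A — Cisuralian; B — Lopingian; C — Pliocene; D — Eocene; E — Oligocene; span 289.1 million years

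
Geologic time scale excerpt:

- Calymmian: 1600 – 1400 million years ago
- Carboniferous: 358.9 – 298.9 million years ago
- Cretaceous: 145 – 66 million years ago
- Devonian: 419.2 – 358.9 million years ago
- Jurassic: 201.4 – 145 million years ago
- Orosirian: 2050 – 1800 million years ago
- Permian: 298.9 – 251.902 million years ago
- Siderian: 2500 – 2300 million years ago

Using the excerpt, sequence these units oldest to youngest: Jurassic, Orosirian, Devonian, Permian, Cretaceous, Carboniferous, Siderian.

The oldest of these is Siderian (starts 2500 Ma) and the youngest is Cretaceous (ends 66 Ma).
In between, by decreasing start age: Orosirian (2050), Devonian (419.2), Carboniferous (358.9), Permian (298.9), Jurassic (201.4).

Siderian, Orosirian, Devonian, Carboniferous, Permian, Jurassic, Cretaceous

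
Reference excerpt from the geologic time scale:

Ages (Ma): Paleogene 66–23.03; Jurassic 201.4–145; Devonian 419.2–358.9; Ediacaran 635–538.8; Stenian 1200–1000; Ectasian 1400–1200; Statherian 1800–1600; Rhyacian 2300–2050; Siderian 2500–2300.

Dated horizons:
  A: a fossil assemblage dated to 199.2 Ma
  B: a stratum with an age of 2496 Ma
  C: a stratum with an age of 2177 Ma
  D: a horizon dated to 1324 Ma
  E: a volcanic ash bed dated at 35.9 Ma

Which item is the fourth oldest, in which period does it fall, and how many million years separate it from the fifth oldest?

Sorted oldest-first by Ma: B (2496), C (2177), D (1324), A (199.2), E (35.9).
The fourth oldest is A at 199.2 Ma, which lies in 201.4–145 Ma: the Jurassic.
The fifth oldest is E at 35.9 Ma; separation = |199.2 − 35.9| = 163.3 Myr.

A, in the Jurassic; 163.3 million years to E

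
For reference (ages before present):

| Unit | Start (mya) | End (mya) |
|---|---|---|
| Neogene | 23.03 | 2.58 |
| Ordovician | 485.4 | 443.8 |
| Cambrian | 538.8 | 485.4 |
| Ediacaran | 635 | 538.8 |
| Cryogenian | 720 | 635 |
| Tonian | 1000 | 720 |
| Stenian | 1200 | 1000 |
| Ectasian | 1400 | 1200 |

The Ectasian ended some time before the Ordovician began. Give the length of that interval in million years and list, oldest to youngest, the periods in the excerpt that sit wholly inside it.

714.6 million years; Stenian, Tonian, Cryogenian, Ediacaran, Cambrian

End of Ectasian = 1200 Ma; start of Ordovician = 485.4 Ma.
Gap = 1200 − 485.4 = 714.6 Myr.
Periods wholly inside 1200–485.4 Ma: Stenian (1200–1000), Tonian (1000–720), Cryogenian (720–635), Ediacaran (635–538.8), Cambrian (538.8–485.4).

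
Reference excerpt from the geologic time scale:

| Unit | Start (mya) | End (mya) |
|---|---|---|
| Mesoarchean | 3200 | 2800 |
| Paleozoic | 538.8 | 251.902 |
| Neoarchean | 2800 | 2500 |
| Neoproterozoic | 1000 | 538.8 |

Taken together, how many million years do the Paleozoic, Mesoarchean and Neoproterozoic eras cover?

Duration is start − end for each: (538.8 − 251.902) + (3200 − 2800) + (1000 − 538.8).
That is 286.898 + 400 + 461.2, which totals 1148.098 million years.

1148.098 million years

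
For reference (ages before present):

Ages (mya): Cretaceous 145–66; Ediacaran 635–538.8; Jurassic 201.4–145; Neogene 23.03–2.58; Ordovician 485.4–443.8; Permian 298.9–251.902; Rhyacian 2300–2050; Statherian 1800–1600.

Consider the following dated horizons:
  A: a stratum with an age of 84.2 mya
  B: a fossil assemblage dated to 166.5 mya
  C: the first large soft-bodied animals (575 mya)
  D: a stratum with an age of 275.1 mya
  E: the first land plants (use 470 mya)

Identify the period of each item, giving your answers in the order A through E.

A: 84.2 Ma lies in 145–66 Ma, so Cretaceous.
B: 166.5 Ma lies in 201.4–145 Ma, so Jurassic.
C: 575 Ma lies in 635–538.8 Ma, so Ediacaran.
D: 275.1 Ma lies in 298.9–251.902 Ma, so Permian.
E: 470 Ma lies in 485.4–443.8 Ma, so Ordovician.

A — Cretaceous; B — Jurassic; C — Ediacaran; D — Permian; E — Ordovician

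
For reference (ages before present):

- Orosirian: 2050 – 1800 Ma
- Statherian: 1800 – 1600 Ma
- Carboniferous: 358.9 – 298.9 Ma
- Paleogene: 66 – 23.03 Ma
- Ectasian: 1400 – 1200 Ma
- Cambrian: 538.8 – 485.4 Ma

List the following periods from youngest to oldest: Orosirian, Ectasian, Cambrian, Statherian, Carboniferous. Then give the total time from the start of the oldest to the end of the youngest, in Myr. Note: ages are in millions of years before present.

Start ages (Ma): Orosirian 2050, Statherian 1800, Ectasian 1400, Cambrian 538.8, Carboniferous 358.9.
Ordered youngest to oldest: Carboniferous, Cambrian, Ectasian, Statherian, Orosirian.
Span = 2050 − 298.9 = 1751.1 Myr.

Carboniferous → Cambrian → Ectasian → Statherian → Orosirian; total span 1751.1 Myr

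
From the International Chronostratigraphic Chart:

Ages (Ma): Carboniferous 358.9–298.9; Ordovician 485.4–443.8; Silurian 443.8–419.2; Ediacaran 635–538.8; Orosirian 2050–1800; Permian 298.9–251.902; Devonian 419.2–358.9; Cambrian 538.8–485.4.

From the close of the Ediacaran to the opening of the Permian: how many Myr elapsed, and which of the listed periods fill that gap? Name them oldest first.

The Ediacaran closes at 538.8 Ma and the Permian opens at 298.9 Ma, so the interval is 538.8 − 298.9 = 239.9 Myr.
A period fits inside if it starts at or after 538.8 Ma and ends at or before 298.9 Ma; oldest first that gives Cambrian, Ordovician, Silurian, Devonian, Carboniferous.

239.9 million years; Cambrian, Ordovician, Silurian, Devonian, Carboniferous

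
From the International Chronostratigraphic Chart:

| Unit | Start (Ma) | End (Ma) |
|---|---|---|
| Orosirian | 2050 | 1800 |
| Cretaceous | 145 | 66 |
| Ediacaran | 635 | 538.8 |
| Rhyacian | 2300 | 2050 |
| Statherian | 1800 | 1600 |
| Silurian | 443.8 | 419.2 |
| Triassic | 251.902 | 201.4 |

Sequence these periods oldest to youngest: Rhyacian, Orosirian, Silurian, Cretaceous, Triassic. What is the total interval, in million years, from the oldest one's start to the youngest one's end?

From the excerpt: Rhyacian 2300–2050; Orosirian 2050–1800; Silurian 443.8–419.2; Cretaceous 145–66; Triassic 251.902–201.4 (Ma).
Larger Ma is earlier, so the oldest is Rhyacian and the youngest is Cretaceous; oldest to youngest: Rhyacian, Orosirian, Silurian, Triassic, Cretaceous.
Oldest start 2300 minus youngest end 66 gives 2234 Myr overall.

Rhyacian, Orosirian, Silurian, Triassic, Cretaceous; total span 2234 Myr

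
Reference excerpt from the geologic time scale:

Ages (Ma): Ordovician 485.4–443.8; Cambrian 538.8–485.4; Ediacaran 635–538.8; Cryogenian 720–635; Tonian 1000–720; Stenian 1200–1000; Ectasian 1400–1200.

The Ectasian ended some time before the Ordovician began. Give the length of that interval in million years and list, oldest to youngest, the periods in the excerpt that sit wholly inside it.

The Ectasian closes at 1200 Ma and the Ordovician opens at 485.4 Ma, so the interval is 1200 − 485.4 = 714.6 Myr.
A period fits inside if it starts at or after 1200 Ma and ends at or before 485.4 Ma; oldest first that gives Stenian, Tonian, Cryogenian, Ediacaran, Cambrian.

714.6 million years; Stenian, Tonian, Cryogenian, Ediacaran, Cambrian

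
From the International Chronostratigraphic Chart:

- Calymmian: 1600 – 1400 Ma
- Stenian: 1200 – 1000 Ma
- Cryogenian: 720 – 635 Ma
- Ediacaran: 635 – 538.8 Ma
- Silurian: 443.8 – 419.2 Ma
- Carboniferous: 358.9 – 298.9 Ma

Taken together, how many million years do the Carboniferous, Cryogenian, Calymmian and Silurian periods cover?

Duration is start − end for each: (358.9 − 298.9) + (720 − 635) + (1600 − 1400) + (443.8 − 419.2).
That is 60 + 85 + 200 + 24.6, which totals 369.6 million years.

369.6 million years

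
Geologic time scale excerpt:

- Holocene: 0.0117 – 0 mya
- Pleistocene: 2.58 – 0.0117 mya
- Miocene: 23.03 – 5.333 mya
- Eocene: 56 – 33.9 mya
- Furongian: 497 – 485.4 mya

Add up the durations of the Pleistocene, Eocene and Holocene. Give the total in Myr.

24.68 million years

Duration is start − end for each: (2.58 − 0.0117) + (56 − 33.9) + (0.0117 − 0).
That is 2.5683 + 22.1 + 0.0117, which totals 24.68 million years.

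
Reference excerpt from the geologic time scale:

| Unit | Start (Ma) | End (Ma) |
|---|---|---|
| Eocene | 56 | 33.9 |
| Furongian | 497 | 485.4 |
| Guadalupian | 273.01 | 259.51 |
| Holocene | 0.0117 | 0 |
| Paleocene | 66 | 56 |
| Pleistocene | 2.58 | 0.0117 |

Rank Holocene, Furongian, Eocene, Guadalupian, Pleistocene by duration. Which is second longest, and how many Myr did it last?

Guadalupian, 13.5 million years

Start − end for each: Holocene 0.0117 − 0 = 0.0117; Furongian 497 − 485.4 = 11.6; Eocene 56 − 33.9 = 22.1; Guadalupian 273.01 − 259.51 = 13.5; Pleistocene 2.58 − 0.0117 = 2.5683.
Ranking these from longest: Eocene > Guadalupian > Furongian > Pleistocene > Holocene.
Position 2 in that ranking is Guadalupian, which lasted 13.5 Myr.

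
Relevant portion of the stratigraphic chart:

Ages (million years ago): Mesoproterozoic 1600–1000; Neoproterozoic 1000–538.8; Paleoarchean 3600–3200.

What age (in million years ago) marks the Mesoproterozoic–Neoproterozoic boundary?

The Mesoproterozoic ends and the Neoproterozoic begins at 1000 million years ago.

1000 million years ago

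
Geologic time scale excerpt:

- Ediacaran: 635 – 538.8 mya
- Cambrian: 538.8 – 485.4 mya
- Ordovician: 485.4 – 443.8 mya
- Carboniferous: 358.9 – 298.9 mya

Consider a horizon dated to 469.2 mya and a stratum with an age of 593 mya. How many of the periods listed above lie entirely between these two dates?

The older date is 593 Ma and the younger is 469.2 Ma.
Periods with start < 593 and end > 469.2 Ma: Cambrian (538.8–485.4).
That is 1 complete period.

1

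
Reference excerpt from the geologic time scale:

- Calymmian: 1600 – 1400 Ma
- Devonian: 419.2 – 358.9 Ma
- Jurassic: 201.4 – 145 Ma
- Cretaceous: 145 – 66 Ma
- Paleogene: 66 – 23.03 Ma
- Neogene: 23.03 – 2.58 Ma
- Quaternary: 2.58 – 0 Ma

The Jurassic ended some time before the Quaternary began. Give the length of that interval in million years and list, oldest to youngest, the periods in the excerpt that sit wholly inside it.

End of Jurassic = 145 Ma; start of Quaternary = 2.58 Ma.
Gap = 145 − 2.58 = 142.42 Myr.
Periods wholly inside 145–2.58 Ma: Cretaceous (145–66), Paleogene (66–23.03), Neogene (23.03–2.58).

142.42 million years; Cretaceous, Paleogene, Neogene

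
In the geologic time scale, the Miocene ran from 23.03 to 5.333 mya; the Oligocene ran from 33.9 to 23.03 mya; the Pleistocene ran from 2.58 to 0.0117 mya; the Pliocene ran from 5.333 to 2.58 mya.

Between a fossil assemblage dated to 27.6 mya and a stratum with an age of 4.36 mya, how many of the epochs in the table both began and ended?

1

27.6 Ma sits inside the Oligocene (33.9–23.03) and 4.36 Ma inside the Pliocene (5.333–2.58); neither of those is wholly between the two dates.
The listed epochs lying completely between them are Miocene — 1 in all.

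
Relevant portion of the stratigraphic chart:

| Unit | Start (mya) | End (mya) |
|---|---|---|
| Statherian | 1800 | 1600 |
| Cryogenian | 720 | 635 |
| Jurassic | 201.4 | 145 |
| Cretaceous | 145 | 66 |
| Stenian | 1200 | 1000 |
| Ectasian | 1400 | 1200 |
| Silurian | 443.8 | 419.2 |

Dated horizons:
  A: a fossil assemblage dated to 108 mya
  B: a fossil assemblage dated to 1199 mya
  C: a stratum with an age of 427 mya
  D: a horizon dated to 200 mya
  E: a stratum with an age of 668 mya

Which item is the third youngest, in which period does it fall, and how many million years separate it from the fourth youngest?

Smaller Ma means younger, so youngest first: A 108 < D 200 < C 427 < E 668 < B 1199.
Counting 3 along gives C (427 Ma); the excerpt puts that inside the Silurian, 443.8–419.2 Ma.
Next in line is E (668 Ma), and 668 − 427 = 241 Myr.

C, in the Silurian; 241 million years to E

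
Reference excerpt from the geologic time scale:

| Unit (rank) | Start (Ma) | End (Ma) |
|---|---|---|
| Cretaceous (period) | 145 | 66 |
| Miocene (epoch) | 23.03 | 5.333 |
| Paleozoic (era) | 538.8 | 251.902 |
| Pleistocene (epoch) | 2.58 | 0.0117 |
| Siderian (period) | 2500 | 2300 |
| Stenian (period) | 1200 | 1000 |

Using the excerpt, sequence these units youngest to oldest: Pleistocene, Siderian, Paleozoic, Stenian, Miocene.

The oldest of these is Siderian (starts 2500 Ma) and the youngest is Pleistocene (ends 0.0117 Ma).
In between, by decreasing start age: Stenian (1200), Paleozoic (538.8), Miocene (23.03).
Listing youngest first means reversing that sequence.

Pleistocene, then Miocene, then Paleozoic, then Stenian, then Siderian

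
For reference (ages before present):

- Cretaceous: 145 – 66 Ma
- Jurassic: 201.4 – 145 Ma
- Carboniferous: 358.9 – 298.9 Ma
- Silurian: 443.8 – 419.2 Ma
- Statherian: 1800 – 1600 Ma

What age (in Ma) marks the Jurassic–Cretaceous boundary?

The Jurassic ends and the Cretaceous begins at 145 Ma.

145 Ma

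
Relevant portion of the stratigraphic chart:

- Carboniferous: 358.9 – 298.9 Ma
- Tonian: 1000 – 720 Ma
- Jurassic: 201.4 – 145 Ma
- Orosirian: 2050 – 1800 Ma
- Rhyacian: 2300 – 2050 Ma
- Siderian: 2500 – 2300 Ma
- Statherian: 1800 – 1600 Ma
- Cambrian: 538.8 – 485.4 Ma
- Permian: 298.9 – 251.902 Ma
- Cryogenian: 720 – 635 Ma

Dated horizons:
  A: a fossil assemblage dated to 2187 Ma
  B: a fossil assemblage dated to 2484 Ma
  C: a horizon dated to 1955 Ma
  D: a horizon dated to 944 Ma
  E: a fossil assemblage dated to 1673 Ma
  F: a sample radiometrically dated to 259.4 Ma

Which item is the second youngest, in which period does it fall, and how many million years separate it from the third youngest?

D, in the Tonian; 729 million years to E

Sorted youngest-first by Ma: F (259.4), D (944), E (1673), C (1955), A (2187), B (2484).
The second youngest is D at 944 Ma, which lies in 1000–720 Ma: the Tonian.
The third youngest is E at 1673 Ma; separation = |944 − 1673| = 729 Myr.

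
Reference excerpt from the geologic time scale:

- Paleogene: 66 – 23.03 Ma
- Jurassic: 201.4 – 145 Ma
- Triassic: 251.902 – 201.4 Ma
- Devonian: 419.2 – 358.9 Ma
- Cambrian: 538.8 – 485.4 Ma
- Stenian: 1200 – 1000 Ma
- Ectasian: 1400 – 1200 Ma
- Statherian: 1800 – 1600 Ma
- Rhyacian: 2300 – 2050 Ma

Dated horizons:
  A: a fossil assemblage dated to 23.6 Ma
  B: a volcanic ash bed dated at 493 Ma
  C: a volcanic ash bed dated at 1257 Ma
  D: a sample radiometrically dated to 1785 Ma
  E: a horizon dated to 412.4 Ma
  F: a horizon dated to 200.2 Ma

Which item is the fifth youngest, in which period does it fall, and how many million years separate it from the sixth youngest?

C, in the Ectasian; 528 million years to D

Smaller Ma means younger, so youngest first: A 23.6 < F 200.2 < E 412.4 < B 493 < C 1257 < D 1785.
Counting 5 along gives C (1257 Ma); the excerpt puts that inside the Ectasian, 1400–1200 Ma.
Next in line is D (1785 Ma), and 1785 − 1257 = 528 Myr.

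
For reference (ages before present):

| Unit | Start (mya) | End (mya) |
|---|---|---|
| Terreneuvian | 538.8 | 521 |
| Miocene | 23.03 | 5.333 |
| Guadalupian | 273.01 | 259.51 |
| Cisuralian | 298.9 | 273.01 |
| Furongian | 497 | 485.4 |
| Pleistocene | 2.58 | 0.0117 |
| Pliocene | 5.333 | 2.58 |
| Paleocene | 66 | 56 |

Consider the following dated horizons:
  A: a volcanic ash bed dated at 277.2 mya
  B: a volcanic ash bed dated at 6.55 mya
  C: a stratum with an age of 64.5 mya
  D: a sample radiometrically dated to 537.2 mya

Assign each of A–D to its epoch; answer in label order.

A: 277.2 Ma lies in 298.9–273.01 Ma, so Cisuralian.
B: 6.55 Ma lies in 23.03–5.333 Ma, so Miocene.
C: 64.5 Ma lies in 66–56 Ma, so Paleocene.
D: 537.2 Ma lies in 538.8–521 Ma, so Terreneuvian.

A — Cisuralian; B — Miocene; C — Paleocene; D — Terreneuvian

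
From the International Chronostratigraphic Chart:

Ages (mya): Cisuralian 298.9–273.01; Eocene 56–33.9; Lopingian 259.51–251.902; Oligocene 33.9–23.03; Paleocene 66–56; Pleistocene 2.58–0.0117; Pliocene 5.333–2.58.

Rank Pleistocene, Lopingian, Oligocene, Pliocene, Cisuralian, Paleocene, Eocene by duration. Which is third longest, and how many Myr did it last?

Start − end for each: Pleistocene 2.58 − 0.0117 = 2.5683; Lopingian 259.51 − 251.902 = 7.608; Oligocene 33.9 − 23.03 = 10.87; Pliocene 5.333 − 2.58 = 2.753; Cisuralian 298.9 − 273.01 = 25.89; Paleocene 66 − 56 = 10; Eocene 56 − 33.9 = 22.1.
Ranking these from longest: Cisuralian > Eocene > Oligocene > Paleocene > Lopingian > Pliocene > Pleistocene.
Position 3 in that ranking is Oligocene, which lasted 10.87 Myr.

Oligocene, 10.87 million years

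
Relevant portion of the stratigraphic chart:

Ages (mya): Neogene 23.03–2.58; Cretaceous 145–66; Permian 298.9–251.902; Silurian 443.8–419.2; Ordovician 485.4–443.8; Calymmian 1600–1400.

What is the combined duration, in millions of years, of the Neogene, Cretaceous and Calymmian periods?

Each duration: Neogene = 20.45; Cretaceous = 79; Calymmian = 200.
Sum: 20.45 + 79 + 200 = 299.45 Myr.

299.45 million years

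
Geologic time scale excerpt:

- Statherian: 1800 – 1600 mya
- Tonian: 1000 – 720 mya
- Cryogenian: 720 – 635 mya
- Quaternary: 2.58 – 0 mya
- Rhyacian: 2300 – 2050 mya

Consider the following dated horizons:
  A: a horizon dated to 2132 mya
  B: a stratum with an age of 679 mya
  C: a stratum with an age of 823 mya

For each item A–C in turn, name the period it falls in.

A: 2132 Ma lies in 2300–2050 Ma, so Rhyacian.
B: 679 Ma lies in 720–635 Ma, so Cryogenian.
C: 823 Ma lies in 1000–720 Ma, so Tonian.

A — Rhyacian; B — Cryogenian; C — Tonian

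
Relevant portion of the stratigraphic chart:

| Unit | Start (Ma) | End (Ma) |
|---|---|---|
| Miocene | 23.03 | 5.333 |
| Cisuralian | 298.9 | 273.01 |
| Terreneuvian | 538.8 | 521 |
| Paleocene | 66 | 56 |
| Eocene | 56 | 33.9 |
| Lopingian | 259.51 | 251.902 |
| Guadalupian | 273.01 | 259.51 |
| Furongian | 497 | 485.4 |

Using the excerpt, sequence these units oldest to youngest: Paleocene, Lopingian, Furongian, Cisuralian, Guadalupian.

Furongian, then Cisuralian, then Guadalupian, then Lopingian, then Paleocene

Sorting by start age (descending Ma, since larger Ma = older): Furongian start 497, Cisuralian start 298.9, Guadalupian start 273.01, Lopingian start 259.51, Paleocene start 66.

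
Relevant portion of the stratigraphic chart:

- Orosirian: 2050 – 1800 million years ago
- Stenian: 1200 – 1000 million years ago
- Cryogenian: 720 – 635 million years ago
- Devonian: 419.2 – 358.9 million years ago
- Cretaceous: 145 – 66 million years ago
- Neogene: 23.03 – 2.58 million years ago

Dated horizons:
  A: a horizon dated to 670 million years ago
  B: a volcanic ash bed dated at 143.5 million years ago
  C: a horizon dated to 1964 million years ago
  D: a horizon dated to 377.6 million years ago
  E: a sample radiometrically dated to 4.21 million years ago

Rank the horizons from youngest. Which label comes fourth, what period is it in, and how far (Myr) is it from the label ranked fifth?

Sorted youngest-first by Ma: E (4.21), B (143.5), D (377.6), A (670), C (1964).
The fourth youngest is A at 670 Ma, which lies in 720–635 Ma: the Cryogenian.
The fifth youngest is C at 1964 Ma; separation = |670 − 1964| = 1294 Myr.

A, in the Cryogenian; 1294 million years to C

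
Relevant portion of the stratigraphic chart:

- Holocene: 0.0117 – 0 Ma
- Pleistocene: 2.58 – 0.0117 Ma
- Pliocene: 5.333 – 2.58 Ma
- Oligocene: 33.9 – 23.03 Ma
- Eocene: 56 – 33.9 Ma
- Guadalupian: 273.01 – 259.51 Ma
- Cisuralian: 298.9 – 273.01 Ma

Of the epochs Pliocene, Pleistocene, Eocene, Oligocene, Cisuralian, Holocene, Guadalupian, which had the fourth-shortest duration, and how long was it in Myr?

Start − end for each: Pliocene 5.333 − 2.58 = 2.753; Pleistocene 2.58 − 0.0117 = 2.5683; Eocene 56 − 33.9 = 22.1; Oligocene 33.9 − 23.03 = 10.87; Cisuralian 298.9 − 273.01 = 25.89; Holocene 0.0117 − 0 = 0.0117; Guadalupian 273.01 − 259.51 = 13.5.
Ranking these from shortest: Holocene < Pleistocene < Pliocene < Oligocene < Guadalupian < Eocene < Cisuralian.
Position 4 in that ranking is Oligocene, which lasted 10.87 Myr.

Oligocene, 10.87 million years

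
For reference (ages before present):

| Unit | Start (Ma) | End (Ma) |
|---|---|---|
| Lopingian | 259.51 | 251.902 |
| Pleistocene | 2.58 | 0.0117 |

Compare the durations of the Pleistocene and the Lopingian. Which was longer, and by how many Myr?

Lopingian, by 5.0397 million years

Pleistocene: 2.58 − 0.0117 = 2.5683 Myr.
Lopingian: 259.51 − 251.902 = 7.608 Myr.
Difference: 7.608 − 2.5683 = 5.0397 Myr, so the Lopingian was longer.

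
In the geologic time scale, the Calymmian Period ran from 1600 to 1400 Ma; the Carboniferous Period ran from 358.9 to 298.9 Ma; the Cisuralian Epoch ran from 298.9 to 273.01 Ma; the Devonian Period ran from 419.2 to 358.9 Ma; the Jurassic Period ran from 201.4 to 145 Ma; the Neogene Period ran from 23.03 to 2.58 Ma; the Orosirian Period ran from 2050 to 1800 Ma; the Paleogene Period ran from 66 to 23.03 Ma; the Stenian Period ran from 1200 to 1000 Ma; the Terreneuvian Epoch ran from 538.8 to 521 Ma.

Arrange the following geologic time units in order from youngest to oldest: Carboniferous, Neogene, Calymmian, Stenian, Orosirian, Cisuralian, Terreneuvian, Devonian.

Sorting by start age (ascending Ma, since larger Ma = older): Neogene start 23.03, Cisuralian start 298.9, Carboniferous start 358.9, Devonian start 419.2, Terreneuvian start 538.8, Stenian start 1200, Calymmian start 1600, Orosirian start 2050.

Neogene, then Cisuralian, then Carboniferous, then Devonian, then Terreneuvian, then Stenian, then Calymmian, then Orosirian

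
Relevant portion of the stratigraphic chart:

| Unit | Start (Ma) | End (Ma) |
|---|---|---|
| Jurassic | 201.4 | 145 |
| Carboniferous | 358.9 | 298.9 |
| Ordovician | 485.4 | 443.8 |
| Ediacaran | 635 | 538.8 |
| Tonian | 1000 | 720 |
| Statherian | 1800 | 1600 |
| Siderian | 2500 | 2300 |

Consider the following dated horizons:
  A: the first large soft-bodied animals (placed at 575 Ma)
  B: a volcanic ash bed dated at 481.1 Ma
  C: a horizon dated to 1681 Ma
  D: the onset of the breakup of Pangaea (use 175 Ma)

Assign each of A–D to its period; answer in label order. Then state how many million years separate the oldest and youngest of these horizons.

A — Ediacaran; B — Ordovician; C — Statherian; D — Jurassic; span 1506 million years

Match each age against the start–end ranges in the excerpt: A = 575 Ma → Ediacaran (635–538.8); B = 481.1 Ma → Ordovician (485.4–443.8); C = 1681 Ma → Statherian (1800–1600); D = 175 Ma → Jurassic (201.4–145).
The largest age is 1681 Ma and the smallest is 175 Ma; their difference is 1506 Myr.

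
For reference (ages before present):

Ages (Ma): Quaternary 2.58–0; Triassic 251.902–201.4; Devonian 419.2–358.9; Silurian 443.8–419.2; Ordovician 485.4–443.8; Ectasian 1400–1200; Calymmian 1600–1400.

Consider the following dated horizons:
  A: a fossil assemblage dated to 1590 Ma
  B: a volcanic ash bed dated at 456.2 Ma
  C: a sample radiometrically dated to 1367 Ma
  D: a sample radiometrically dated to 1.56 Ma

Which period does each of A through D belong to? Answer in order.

A — Calymmian; B — Ordovician; C — Ectasian; D — Quaternary

Match each age against the start–end ranges in the excerpt: A = 1590 Ma → Calymmian (1600–1400); B = 456.2 Ma → Ordovician (485.4–443.8); C = 1367 Ma → Ectasian (1400–1200); D = 1.56 Ma → Quaternary (2.58–0).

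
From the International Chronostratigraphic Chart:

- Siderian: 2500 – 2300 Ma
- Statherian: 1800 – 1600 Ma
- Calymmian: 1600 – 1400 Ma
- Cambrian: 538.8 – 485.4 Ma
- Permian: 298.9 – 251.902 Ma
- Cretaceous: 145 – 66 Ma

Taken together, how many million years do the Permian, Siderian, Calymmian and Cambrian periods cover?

500.398 million years

Duration is start − end for each: (298.9 − 251.902) + (2500 − 2300) + (1600 − 1400) + (538.8 − 485.4).
That is 46.998 + 200 + 200 + 53.4, which totals 500.398 million years.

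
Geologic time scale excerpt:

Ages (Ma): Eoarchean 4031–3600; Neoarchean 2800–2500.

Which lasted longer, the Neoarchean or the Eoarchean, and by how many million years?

Neoarchean: 2800 − 2500 = 300 Myr.
Eoarchean: 4031 − 3600 = 431 Myr.
Difference: 431 − 300 = 131 Myr, so the Eoarchean was longer.

Eoarchean, by 131 million years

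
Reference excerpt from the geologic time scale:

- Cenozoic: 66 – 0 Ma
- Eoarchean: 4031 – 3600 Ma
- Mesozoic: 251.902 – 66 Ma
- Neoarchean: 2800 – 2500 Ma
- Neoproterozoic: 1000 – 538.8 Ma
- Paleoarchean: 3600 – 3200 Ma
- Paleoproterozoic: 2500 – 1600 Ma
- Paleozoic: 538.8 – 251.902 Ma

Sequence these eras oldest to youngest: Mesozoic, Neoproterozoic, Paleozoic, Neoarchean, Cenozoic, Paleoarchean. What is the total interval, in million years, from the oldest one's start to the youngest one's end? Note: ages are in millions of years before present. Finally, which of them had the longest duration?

Paleoarchean, Neoarchean, Neoproterozoic, Paleozoic, Mesozoic, Cenozoic; total span 3600 Myr; longest is Neoproterozoic

Start ages (Ma): Paleoarchean 3600, Neoarchean 2800, Neoproterozoic 1000, Paleozoic 538.8, Mesozoic 251.902, Cenozoic 66.
Ordered oldest to youngest: Paleoarchean, Neoarchean, Neoproterozoic, Paleozoic, Mesozoic, Cenozoic.
Span = 3600 − 0 = 3600 Myr.
Durations: Neoarchean 300, Paleozoic 286.898, Mesozoic 185.902, Cenozoic 66, Paleoarchean 400, Neoproterozoic 461.2 → longest is Neoproterozoic (461.2 Myr).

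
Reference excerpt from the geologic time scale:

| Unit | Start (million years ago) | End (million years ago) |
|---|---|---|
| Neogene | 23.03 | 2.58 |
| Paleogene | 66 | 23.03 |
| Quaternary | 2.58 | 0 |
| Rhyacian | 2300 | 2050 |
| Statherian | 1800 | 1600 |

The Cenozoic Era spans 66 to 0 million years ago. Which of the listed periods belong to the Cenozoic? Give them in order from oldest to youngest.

Periods with both bounds inside 66–0 Ma: Paleogene (66–23.03), Neogene (23.03–2.58), Quaternary (2.58–0).

Paleogene, Neogene, Quaternary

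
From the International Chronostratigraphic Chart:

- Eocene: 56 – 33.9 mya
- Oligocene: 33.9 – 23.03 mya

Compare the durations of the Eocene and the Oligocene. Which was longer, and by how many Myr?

Eocene, by 11.23 million years

Eocene: 56 − 33.9 = 22.1 Myr.
Oligocene: 33.9 − 23.03 = 10.87 Myr.
Difference: 22.1 − 10.87 = 11.23 Myr, so the Eocene was longer.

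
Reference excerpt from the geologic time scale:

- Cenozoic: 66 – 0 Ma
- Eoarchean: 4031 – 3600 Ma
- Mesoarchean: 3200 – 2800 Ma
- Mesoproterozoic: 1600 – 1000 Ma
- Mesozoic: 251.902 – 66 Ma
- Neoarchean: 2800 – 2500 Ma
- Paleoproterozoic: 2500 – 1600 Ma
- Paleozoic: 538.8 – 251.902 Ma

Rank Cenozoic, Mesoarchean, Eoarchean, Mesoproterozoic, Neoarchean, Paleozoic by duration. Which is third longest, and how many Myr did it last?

Mesoarchean, 400 million years

Start − end for each: Cenozoic 66 − 0 = 66; Mesoarchean 3200 − 2800 = 400; Eoarchean 4031 − 3600 = 431; Mesoproterozoic 1600 − 1000 = 600; Neoarchean 2800 − 2500 = 300; Paleozoic 538.8 − 251.902 = 286.898.
Ranking these from longest: Mesoproterozoic > Eoarchean > Mesoarchean > Neoarchean > Paleozoic > Cenozoic.
Position 3 in that ranking is Mesoarchean, which lasted 400 Myr.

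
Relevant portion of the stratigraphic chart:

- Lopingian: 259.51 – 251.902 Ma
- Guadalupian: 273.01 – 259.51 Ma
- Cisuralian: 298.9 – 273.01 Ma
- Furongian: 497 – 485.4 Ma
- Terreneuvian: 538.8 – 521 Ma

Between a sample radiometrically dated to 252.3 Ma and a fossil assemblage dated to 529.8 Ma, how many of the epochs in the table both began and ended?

529.8 Ma sits inside the Terreneuvian (538.8–521) and 252.3 Ma inside the Lopingian (259.51–251.902); neither of those is wholly between the two dates.
The listed epochs lying completely between them are Furongian, Cisuralian, Guadalupian — 3 in all.

3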